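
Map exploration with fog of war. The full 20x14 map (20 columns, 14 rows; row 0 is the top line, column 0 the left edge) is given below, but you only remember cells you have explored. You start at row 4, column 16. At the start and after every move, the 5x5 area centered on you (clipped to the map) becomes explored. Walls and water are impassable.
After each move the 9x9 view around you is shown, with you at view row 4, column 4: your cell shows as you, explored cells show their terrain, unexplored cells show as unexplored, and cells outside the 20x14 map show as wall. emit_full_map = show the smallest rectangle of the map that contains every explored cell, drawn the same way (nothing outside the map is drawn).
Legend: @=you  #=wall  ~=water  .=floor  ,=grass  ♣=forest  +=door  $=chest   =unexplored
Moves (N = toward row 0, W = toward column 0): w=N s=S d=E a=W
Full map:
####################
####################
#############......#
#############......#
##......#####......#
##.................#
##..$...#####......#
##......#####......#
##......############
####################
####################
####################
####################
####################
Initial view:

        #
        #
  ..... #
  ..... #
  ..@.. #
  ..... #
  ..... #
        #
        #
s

        #
  ..... #
  ..... #
  ..... #
  ..@.. #
  ..... #
  ..... #
        #
        #

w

        #
        #
  ..... #
  ..... #
  ..@.. #
  ..... #
  ..... #
  ..... #
        #

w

#########
        #
  ##### #
  ..... #
  ..@.. #
  ..... #
  ..... #
  ..... #
  ..... #

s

        #
  ##### #
  ..... #
  ..... #
  ..@.. #
  ..... #
  ..... #
  ..... #
        #

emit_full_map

#####
.....
.....
..@..
.....
.....
.....

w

#########
        #
  ##### #
  ..... #
  ..@.. #
  ..... #
  ..... #
  ..... #
  ..... #

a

#########
         
  ###### 
  ...... 
  ..@... 
  ...... 
  ...... 
   ..... 
   ..... 

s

         
  ###### 
  ...... 
  ...... 
  ..@... 
  ...... 
  ...... 
   ..... 
         

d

        #
 ###### #
 ...... #
 ...... #
 ...@.. #
 ...... #
 ...... #
  ..... #
        #

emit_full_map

######
......
......
...@..
......
......
 .....

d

       ##
###### ##
......###
......###
....@.###
......###
......###
 ..... ##
       ##

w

#########
       ##
#########
......###
....@.###
......###
......###
......###
 ..... ##

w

#########
#########
  #######
#########
....@.###
......###
......###
......###
......###

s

#########
  #######
#########
......###
....@.###
......###
......###
......###
 ..... ##

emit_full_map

  #####
#######
......#
....@.#
......#
......#
......#
 ..... 


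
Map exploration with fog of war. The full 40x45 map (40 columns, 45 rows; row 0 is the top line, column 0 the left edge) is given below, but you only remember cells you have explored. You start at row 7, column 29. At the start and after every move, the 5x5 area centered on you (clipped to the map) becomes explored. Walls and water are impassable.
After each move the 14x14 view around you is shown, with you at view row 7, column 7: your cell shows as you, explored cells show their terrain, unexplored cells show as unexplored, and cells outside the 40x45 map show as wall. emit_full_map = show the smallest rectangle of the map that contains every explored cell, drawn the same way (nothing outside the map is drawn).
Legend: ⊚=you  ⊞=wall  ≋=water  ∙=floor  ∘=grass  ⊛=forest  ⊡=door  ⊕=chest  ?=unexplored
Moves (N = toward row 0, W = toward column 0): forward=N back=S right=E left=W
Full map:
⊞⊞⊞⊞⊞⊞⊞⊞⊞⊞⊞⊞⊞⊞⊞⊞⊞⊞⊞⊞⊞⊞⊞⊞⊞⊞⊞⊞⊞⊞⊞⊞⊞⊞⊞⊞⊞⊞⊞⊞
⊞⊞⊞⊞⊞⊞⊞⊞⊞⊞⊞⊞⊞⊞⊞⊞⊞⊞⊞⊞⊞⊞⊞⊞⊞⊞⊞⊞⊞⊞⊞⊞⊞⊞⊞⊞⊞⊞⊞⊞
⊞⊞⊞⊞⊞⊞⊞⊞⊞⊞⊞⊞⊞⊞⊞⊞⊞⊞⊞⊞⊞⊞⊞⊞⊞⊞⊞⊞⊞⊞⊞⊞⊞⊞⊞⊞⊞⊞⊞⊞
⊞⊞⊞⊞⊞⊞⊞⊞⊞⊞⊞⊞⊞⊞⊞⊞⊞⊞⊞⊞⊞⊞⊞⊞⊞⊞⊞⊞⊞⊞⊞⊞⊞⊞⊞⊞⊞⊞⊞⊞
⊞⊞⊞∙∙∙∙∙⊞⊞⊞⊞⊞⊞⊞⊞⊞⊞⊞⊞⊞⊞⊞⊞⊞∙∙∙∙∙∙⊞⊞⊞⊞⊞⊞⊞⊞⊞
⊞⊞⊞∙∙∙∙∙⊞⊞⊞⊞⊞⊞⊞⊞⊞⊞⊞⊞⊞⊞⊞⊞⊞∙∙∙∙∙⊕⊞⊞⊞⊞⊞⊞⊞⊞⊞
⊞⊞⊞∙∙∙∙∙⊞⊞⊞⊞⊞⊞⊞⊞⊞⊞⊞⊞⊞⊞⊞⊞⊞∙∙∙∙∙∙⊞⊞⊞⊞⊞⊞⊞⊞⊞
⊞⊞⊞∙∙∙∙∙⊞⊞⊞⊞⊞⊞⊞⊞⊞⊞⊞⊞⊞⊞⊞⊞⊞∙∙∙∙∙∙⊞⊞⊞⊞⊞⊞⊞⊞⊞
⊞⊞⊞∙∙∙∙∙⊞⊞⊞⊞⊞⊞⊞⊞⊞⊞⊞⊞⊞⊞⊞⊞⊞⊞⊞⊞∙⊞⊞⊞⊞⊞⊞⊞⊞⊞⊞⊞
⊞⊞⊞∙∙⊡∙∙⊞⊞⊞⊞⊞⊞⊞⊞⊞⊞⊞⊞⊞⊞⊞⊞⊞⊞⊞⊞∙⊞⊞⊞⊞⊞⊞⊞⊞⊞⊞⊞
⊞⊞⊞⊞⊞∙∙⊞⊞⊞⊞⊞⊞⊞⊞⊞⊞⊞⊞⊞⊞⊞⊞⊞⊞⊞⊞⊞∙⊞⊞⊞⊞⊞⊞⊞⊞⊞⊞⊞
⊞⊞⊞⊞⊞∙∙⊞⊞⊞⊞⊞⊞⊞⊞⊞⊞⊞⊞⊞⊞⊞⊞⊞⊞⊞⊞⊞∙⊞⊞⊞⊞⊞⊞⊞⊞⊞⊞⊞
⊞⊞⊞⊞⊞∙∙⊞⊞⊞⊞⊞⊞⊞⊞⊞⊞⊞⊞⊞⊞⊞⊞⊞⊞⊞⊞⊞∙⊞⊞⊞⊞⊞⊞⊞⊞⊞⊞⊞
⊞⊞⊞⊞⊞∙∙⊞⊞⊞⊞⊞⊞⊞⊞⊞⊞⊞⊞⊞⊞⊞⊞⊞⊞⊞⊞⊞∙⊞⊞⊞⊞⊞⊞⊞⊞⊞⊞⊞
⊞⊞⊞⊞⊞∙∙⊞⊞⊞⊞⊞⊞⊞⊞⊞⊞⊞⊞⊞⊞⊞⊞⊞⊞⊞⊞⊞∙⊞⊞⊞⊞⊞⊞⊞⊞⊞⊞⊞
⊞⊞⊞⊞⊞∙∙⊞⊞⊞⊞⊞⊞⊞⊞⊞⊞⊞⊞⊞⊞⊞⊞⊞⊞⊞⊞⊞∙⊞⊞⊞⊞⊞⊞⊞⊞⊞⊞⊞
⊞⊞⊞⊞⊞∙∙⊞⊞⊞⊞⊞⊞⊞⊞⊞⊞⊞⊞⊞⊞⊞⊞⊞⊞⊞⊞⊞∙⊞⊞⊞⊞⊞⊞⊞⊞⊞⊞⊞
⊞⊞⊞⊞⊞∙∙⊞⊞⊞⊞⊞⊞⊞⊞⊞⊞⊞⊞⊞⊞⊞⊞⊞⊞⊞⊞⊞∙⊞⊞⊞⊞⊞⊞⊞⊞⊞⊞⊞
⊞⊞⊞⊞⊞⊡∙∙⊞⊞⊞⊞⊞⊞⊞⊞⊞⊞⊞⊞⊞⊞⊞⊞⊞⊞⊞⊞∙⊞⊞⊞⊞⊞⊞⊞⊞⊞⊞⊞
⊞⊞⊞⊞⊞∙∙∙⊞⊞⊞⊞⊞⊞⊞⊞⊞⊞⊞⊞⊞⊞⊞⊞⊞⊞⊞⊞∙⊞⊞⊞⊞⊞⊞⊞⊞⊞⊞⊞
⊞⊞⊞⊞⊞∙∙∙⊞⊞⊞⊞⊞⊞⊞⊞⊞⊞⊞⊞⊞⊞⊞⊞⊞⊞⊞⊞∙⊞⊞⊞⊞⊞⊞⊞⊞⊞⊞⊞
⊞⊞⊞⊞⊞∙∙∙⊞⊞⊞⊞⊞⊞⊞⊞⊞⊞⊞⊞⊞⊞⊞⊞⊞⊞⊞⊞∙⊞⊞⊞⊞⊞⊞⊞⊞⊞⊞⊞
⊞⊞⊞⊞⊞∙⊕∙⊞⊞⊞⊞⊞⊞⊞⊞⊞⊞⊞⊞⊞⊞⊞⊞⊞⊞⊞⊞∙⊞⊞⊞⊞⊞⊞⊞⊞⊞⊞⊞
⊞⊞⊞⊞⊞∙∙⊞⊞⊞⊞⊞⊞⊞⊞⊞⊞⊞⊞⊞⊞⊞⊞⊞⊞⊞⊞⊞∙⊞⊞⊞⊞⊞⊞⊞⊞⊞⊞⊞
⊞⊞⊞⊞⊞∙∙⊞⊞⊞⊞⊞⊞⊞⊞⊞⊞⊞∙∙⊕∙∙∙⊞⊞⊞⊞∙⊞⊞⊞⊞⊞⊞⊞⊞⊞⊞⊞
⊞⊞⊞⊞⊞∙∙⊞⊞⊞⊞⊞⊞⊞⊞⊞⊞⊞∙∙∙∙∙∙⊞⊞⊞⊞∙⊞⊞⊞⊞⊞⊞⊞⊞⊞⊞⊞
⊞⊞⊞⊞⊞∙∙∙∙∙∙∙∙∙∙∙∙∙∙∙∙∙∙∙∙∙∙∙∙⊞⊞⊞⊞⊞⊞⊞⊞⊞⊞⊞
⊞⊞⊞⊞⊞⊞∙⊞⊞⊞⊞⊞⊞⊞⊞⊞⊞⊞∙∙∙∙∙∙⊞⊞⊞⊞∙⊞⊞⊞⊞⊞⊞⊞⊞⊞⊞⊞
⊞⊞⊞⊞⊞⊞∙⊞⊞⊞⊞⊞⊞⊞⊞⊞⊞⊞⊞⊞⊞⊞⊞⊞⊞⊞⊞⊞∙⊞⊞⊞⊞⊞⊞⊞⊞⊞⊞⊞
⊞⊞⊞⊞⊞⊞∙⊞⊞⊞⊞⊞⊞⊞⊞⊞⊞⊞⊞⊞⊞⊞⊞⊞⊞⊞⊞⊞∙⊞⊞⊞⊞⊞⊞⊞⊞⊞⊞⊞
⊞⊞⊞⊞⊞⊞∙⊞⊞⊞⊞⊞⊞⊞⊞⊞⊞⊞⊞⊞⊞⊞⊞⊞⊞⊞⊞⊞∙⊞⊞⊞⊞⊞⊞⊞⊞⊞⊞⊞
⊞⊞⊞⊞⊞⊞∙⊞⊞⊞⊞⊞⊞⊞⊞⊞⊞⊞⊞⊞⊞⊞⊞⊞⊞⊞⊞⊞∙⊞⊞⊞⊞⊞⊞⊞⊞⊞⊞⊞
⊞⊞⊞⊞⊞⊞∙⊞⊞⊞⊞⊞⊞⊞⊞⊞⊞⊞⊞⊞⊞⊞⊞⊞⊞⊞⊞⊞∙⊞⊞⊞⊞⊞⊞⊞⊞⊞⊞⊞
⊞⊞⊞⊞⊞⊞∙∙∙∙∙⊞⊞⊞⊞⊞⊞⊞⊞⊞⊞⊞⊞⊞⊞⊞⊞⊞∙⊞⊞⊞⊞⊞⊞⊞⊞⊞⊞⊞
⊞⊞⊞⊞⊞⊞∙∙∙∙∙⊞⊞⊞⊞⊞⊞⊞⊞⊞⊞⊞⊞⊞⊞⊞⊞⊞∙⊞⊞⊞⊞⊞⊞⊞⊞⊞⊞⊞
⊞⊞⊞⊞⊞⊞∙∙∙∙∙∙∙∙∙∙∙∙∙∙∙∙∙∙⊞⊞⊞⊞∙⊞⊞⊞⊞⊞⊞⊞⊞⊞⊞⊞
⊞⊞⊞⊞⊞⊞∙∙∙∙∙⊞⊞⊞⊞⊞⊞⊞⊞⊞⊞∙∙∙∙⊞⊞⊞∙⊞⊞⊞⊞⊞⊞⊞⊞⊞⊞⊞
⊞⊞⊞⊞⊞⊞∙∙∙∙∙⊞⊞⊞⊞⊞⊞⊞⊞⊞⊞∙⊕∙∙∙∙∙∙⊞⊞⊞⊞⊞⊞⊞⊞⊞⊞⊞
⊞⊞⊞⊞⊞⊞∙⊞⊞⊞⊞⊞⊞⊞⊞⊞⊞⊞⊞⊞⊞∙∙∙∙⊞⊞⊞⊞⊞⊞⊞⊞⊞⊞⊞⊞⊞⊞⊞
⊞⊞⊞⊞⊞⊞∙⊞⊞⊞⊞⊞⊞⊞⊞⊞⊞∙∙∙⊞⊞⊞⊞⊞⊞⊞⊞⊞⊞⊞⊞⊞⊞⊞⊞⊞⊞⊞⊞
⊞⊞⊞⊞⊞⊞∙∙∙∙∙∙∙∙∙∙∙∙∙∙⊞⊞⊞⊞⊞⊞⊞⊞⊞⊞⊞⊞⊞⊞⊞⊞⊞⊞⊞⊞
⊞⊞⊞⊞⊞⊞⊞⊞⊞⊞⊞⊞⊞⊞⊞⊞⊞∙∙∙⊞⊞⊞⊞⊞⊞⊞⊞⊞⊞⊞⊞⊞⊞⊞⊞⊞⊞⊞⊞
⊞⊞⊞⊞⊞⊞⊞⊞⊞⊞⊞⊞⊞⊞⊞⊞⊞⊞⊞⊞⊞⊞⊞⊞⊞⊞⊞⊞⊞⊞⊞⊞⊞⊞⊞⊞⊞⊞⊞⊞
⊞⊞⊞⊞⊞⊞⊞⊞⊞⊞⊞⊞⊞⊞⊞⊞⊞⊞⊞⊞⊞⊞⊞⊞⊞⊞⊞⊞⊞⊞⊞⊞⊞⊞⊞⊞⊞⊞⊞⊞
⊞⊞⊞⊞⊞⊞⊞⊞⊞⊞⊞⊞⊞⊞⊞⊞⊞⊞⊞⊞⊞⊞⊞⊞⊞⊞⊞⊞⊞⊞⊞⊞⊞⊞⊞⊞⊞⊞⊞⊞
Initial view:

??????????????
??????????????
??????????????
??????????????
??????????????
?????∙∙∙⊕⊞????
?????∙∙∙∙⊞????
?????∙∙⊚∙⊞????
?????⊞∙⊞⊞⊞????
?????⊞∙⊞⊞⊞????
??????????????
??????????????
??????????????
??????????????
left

??????????????
??????????????
??????????????
??????????????
??????????????
?????∙∙∙∙⊕⊞???
?????∙∙∙∙∙⊞???
?????∙∙⊚∙∙⊞???
?????⊞⊞∙⊞⊞⊞???
?????⊞⊞∙⊞⊞⊞???
??????????????
??????????????
??????????????
??????????????

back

??????????????
??????????????
??????????????
??????????????
?????∙∙∙∙⊕⊞???
?????∙∙∙∙∙⊞???
?????∙∙∙∙∙⊞???
?????⊞⊞⊚⊞⊞⊞???
?????⊞⊞∙⊞⊞⊞???
?????⊞⊞∙⊞⊞????
??????????????
??????????????
??????????????
??????????????

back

??????????????
??????????????
??????????????
?????∙∙∙∙⊕⊞???
?????∙∙∙∙∙⊞???
?????∙∙∙∙∙⊞???
?????⊞⊞∙⊞⊞⊞???
?????⊞⊞⊚⊞⊞⊞???
?????⊞⊞∙⊞⊞????
?????⊞⊞∙⊞⊞????
??????????????
??????????????
??????????????
??????????????

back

??????????????
??????????????
?????∙∙∙∙⊕⊞???
?????∙∙∙∙∙⊞???
?????∙∙∙∙∙⊞???
?????⊞⊞∙⊞⊞⊞???
?????⊞⊞∙⊞⊞⊞???
?????⊞⊞⊚⊞⊞????
?????⊞⊞∙⊞⊞????
?????⊞⊞∙⊞⊞????
??????????????
??????????????
??????????????
??????????????

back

??????????????
?????∙∙∙∙⊕⊞???
?????∙∙∙∙∙⊞???
?????∙∙∙∙∙⊞???
?????⊞⊞∙⊞⊞⊞???
?????⊞⊞∙⊞⊞⊞???
?????⊞⊞∙⊞⊞????
?????⊞⊞⊚⊞⊞????
?????⊞⊞∙⊞⊞????
?????⊞⊞∙⊞⊞????
??????????????
??????????????
??????????????
??????????????

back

?????∙∙∙∙⊕⊞???
?????∙∙∙∙∙⊞???
?????∙∙∙∙∙⊞???
?????⊞⊞∙⊞⊞⊞???
?????⊞⊞∙⊞⊞⊞???
?????⊞⊞∙⊞⊞????
?????⊞⊞∙⊞⊞????
?????⊞⊞⊚⊞⊞????
?????⊞⊞∙⊞⊞????
?????⊞⊞∙⊞⊞????
??????????????
??????????????
??????????????
??????????????

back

?????∙∙∙∙∙⊞???
?????∙∙∙∙∙⊞???
?????⊞⊞∙⊞⊞⊞???
?????⊞⊞∙⊞⊞⊞???
?????⊞⊞∙⊞⊞????
?????⊞⊞∙⊞⊞????
?????⊞⊞∙⊞⊞????
?????⊞⊞⊚⊞⊞????
?????⊞⊞∙⊞⊞????
?????⊞⊞∙⊞⊞????
??????????????
??????????????
??????????????
??????????????

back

?????∙∙∙∙∙⊞???
?????⊞⊞∙⊞⊞⊞???
?????⊞⊞∙⊞⊞⊞???
?????⊞⊞∙⊞⊞????
?????⊞⊞∙⊞⊞????
?????⊞⊞∙⊞⊞????
?????⊞⊞∙⊞⊞????
?????⊞⊞⊚⊞⊞????
?????⊞⊞∙⊞⊞????
?????⊞⊞∙⊞⊞????
??????????????
??????????????
??????????????
??????????????

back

?????⊞⊞∙⊞⊞⊞???
?????⊞⊞∙⊞⊞⊞???
?????⊞⊞∙⊞⊞????
?????⊞⊞∙⊞⊞????
?????⊞⊞∙⊞⊞????
?????⊞⊞∙⊞⊞????
?????⊞⊞∙⊞⊞????
?????⊞⊞⊚⊞⊞????
?????⊞⊞∙⊞⊞????
?????⊞⊞∙⊞⊞????
??????????????
??????????????
??????????????
??????????????

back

?????⊞⊞∙⊞⊞⊞???
?????⊞⊞∙⊞⊞????
?????⊞⊞∙⊞⊞????
?????⊞⊞∙⊞⊞????
?????⊞⊞∙⊞⊞????
?????⊞⊞∙⊞⊞????
?????⊞⊞∙⊞⊞????
?????⊞⊞⊚⊞⊞????
?????⊞⊞∙⊞⊞????
?????⊞⊞∙⊞⊞????
??????????????
??????????????
??????????????
??????????????

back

?????⊞⊞∙⊞⊞????
?????⊞⊞∙⊞⊞????
?????⊞⊞∙⊞⊞????
?????⊞⊞∙⊞⊞????
?????⊞⊞∙⊞⊞????
?????⊞⊞∙⊞⊞????
?????⊞⊞∙⊞⊞????
?????⊞⊞⊚⊞⊞????
?????⊞⊞∙⊞⊞????
?????⊞⊞∙⊞⊞????
??????????????
??????????????
??????????????
??????????????

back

?????⊞⊞∙⊞⊞????
?????⊞⊞∙⊞⊞????
?????⊞⊞∙⊞⊞????
?????⊞⊞∙⊞⊞????
?????⊞⊞∙⊞⊞????
?????⊞⊞∙⊞⊞????
?????⊞⊞∙⊞⊞????
?????⊞⊞⊚⊞⊞????
?????⊞⊞∙⊞⊞????
?????⊞⊞∙⊞⊞????
??????????????
??????????????
??????????????
??????????????

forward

?????⊞⊞∙⊞⊞????
?????⊞⊞∙⊞⊞????
?????⊞⊞∙⊞⊞????
?????⊞⊞∙⊞⊞????
?????⊞⊞∙⊞⊞????
?????⊞⊞∙⊞⊞????
?????⊞⊞∙⊞⊞????
?????⊞⊞⊚⊞⊞????
?????⊞⊞∙⊞⊞????
?????⊞⊞∙⊞⊞????
?????⊞⊞∙⊞⊞????
??????????????
??????????????
??????????????

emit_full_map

∙∙∙∙⊕⊞
∙∙∙∙∙⊞
∙∙∙∙∙⊞
⊞⊞∙⊞⊞⊞
⊞⊞∙⊞⊞⊞
⊞⊞∙⊞⊞?
⊞⊞∙⊞⊞?
⊞⊞∙⊞⊞?
⊞⊞∙⊞⊞?
⊞⊞∙⊞⊞?
⊞⊞∙⊞⊞?
⊞⊞∙⊞⊞?
⊞⊞⊚⊞⊞?
⊞⊞∙⊞⊞?
⊞⊞∙⊞⊞?
⊞⊞∙⊞⊞?

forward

?????⊞⊞∙⊞⊞⊞???
?????⊞⊞∙⊞⊞????
?????⊞⊞∙⊞⊞????
?????⊞⊞∙⊞⊞????
?????⊞⊞∙⊞⊞????
?????⊞⊞∙⊞⊞????
?????⊞⊞∙⊞⊞????
?????⊞⊞⊚⊞⊞????
?????⊞⊞∙⊞⊞????
?????⊞⊞∙⊞⊞????
?????⊞⊞∙⊞⊞????
?????⊞⊞∙⊞⊞????
??????????????
??????????????

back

?????⊞⊞∙⊞⊞????
?????⊞⊞∙⊞⊞????
?????⊞⊞∙⊞⊞????
?????⊞⊞∙⊞⊞????
?????⊞⊞∙⊞⊞????
?????⊞⊞∙⊞⊞????
?????⊞⊞∙⊞⊞????
?????⊞⊞⊚⊞⊞????
?????⊞⊞∙⊞⊞????
?????⊞⊞∙⊞⊞????
?????⊞⊞∙⊞⊞????
??????????????
??????????????
??????????????

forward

?????⊞⊞∙⊞⊞⊞???
?????⊞⊞∙⊞⊞????
?????⊞⊞∙⊞⊞????
?????⊞⊞∙⊞⊞????
?????⊞⊞∙⊞⊞????
?????⊞⊞∙⊞⊞????
?????⊞⊞∙⊞⊞????
?????⊞⊞⊚⊞⊞????
?????⊞⊞∙⊞⊞????
?????⊞⊞∙⊞⊞????
?????⊞⊞∙⊞⊞????
?????⊞⊞∙⊞⊞????
??????????????
??????????????

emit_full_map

∙∙∙∙⊕⊞
∙∙∙∙∙⊞
∙∙∙∙∙⊞
⊞⊞∙⊞⊞⊞
⊞⊞∙⊞⊞⊞
⊞⊞∙⊞⊞?
⊞⊞∙⊞⊞?
⊞⊞∙⊞⊞?
⊞⊞∙⊞⊞?
⊞⊞∙⊞⊞?
⊞⊞∙⊞⊞?
⊞⊞⊚⊞⊞?
⊞⊞∙⊞⊞?
⊞⊞∙⊞⊞?
⊞⊞∙⊞⊞?
⊞⊞∙⊞⊞?


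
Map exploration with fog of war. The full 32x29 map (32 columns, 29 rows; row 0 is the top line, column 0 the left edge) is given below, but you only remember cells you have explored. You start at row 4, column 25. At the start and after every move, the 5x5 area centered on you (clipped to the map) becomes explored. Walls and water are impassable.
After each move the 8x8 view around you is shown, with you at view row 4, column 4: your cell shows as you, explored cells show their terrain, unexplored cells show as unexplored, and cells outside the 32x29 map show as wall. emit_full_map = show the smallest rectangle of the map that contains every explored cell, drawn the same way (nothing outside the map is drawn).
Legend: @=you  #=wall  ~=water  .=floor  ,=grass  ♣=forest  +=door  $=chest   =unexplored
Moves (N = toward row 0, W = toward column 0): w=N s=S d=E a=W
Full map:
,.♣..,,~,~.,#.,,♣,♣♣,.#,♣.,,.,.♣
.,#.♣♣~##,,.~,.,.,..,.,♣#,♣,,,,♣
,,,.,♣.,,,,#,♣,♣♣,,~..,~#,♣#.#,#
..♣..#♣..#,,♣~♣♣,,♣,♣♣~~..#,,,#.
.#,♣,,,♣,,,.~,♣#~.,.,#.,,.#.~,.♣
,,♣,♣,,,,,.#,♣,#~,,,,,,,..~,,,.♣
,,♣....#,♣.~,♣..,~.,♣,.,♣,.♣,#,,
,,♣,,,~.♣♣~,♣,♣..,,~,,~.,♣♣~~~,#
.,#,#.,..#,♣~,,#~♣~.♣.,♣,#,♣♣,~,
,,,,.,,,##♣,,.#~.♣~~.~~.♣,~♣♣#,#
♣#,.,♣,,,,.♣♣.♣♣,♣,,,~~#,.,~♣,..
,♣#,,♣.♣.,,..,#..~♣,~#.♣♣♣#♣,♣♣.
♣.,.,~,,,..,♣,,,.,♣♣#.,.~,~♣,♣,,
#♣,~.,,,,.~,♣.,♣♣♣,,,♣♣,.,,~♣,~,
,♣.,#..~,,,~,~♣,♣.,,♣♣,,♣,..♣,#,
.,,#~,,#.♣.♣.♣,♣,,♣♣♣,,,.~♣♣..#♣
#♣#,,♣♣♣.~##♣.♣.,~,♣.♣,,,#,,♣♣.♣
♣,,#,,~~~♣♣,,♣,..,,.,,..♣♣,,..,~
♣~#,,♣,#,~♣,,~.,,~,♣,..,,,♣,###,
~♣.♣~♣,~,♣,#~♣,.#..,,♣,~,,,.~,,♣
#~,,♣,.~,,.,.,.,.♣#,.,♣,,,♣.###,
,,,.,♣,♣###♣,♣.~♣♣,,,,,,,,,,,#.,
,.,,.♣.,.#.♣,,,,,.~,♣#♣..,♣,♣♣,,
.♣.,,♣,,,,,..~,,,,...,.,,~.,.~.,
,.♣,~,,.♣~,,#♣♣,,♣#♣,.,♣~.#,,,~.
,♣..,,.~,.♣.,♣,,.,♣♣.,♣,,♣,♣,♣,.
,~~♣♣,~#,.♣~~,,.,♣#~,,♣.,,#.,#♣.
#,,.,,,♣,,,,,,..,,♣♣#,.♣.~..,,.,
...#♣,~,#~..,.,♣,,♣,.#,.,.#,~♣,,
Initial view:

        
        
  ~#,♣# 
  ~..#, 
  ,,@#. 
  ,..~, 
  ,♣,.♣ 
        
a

        
        
  ,~#,♣#
  ~~..#,
  .,@.#.
  ,,..~,
  .,♣,.♣
        

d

        
        
 ,~#,♣# 
 ~~..#, 
 .,,@#. 
 ,,..~, 
 .,♣,.♣ 
        

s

        
 ,~#,♣# 
 ~~..#, 
 .,,.#. 
 ,,.@~, 
 .,♣,.♣ 
  .,♣♣~ 
        

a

        
  ,~#,♣#
  ~~..#,
  .,,.#.
  ,,@.~,
  .,♣,.♣
  ~.,♣♣~
        

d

        
 ,~#,♣# 
 ~~..#, 
 .,,.#. 
 ,,.@~, 
 .,♣,.♣ 
 ~.,♣♣~ 
        

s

 ,~#,♣# 
 ~~..#, 
 .,,.#. 
 ,,..~, 
 .,♣@.♣ 
 ~.,♣♣~ 
  ♣,#,♣ 
        

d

,~#,♣#  
~~..#,  
.,,.#.~ 
,,..~,, 
.,♣,@♣, 
~.,♣♣~~ 
 ♣,#,♣♣ 
        

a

 ,~#,♣# 
 ~~..#, 
 .,,.#.~
 ,,..~,,
 .,♣@.♣,
 ~.,♣♣~~
  ♣,#,♣♣
        

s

 ~~..#, 
 .,,.#.~
 ,,..~,,
 .,♣,.♣,
 ~.,@♣~~
  ♣,#,♣♣
  .♣,~♣ 
        

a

  ~~..#,
  .,,.#.
  ,,..~,
  .,♣,.♣
  ~.@♣♣~
  ,♣,#,♣
  ~.♣,~♣
        

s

  .,,.#.
  ,,..~,
  .,♣,.♣
  ~.,♣♣~
  ,♣@#,♣
  ~.♣,~♣
  ~#,., 
        

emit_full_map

,~#,♣# 
~~..#, 
.,,.#.~
,,..~,,
.,♣,.♣,
~.,♣♣~~
,♣@#,♣♣
~.♣,~♣ 
~#,.,  

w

  ~~..#,
  .,,.#.
  ,,..~,
  .,♣,.♣
  ~.@♣♣~
  ,♣,#,♣
  ~.♣,~♣
  ~#,., 

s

  .,,.#.
  ,,..~,
  .,♣,.♣
  ~.,♣♣~
  ,♣@#,♣
  ~.♣,~♣
  ~#,., 
        

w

  ~~..#,
  .,,.#.
  ,,..~,
  .,♣,.♣
  ~.@♣♣~
  ,♣,#,♣
  ~.♣,~♣
  ~#,., 

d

 ~~..#, 
 .,,.#.~
 ,,..~,,
 .,♣,.♣,
 ~.,@♣~~
 ,♣,#,♣♣
 ~.♣,~♣ 
 ~#,.,  

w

 ,~#,♣# 
 ~~..#, 
 .,,.#.~
 ,,..~,,
 .,♣@.♣,
 ~.,♣♣~~
 ,♣,#,♣♣
 ~.♣,~♣ 

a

  ,~#,♣#
  ~~..#,
  .,,.#.
  ,,..~,
  .,@,.♣
  ~.,♣♣~
  ,♣,#,♣
  ~.♣,~♣


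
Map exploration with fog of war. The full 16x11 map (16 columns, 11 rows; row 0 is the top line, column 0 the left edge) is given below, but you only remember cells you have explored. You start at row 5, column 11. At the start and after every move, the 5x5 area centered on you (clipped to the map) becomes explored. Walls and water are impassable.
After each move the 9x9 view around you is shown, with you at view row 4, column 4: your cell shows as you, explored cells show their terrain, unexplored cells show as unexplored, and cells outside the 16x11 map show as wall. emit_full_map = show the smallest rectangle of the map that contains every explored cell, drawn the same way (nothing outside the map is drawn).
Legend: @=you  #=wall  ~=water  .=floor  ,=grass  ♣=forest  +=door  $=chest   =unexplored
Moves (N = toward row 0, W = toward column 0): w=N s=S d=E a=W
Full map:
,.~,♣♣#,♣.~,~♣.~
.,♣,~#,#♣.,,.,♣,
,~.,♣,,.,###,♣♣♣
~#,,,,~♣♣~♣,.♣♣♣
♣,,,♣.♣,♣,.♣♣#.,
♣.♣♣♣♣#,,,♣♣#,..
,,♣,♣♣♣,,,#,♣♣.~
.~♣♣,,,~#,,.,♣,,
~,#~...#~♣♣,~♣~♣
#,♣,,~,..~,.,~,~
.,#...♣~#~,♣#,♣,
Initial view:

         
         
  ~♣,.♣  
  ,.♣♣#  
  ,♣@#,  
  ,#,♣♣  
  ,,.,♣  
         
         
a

         
         
  ♣~♣,.♣ 
  ♣,.♣♣# 
  ,,@♣#, 
  ,,#,♣♣ 
  #,,.,♣ 
         
         

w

         
         
  ,###,  
  ♣~♣,.♣ 
  ♣,@♣♣# 
  ,,♣♣#, 
  ,,#,♣♣ 
  #,,.,♣ 
         

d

         
         
 ,###,♣  
 ♣~♣,.♣  
 ♣,.@♣#  
 ,,♣♣#,  
 ,,#,♣♣  
 #,,.,♣  
         

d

        #
        #
,###,♣♣ #
♣~♣,.♣♣ #
♣,.♣@#. #
,,♣♣#,. #
,,#,♣♣. #
#,,.,♣  #
        #

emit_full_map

,###,♣♣
♣~♣,.♣♣
♣,.♣@#.
,,♣♣#,.
,,#,♣♣.
#,,.,♣ 

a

         
         
 ,###,♣♣ 
 ♣~♣,.♣♣ 
 ♣,.@♣#. 
 ,,♣♣#,. 
 ,,#,♣♣. 
 #,,.,♣  
         

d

        #
        #
,###,♣♣ #
♣~♣,.♣♣ #
♣,.♣@#. #
,,♣♣#,. #
,,#,♣♣. #
#,,.,♣  #
        #

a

         
         
 ,###,♣♣ 
 ♣~♣,.♣♣ 
 ♣,.@♣#. 
 ,,♣♣#,. 
 ,,#,♣♣. 
 #,,.,♣  
         

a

         
         
  ,###,♣♣
  ♣~♣,.♣♣
  ♣,@♣♣#.
  ,,♣♣#,.
  ,,#,♣♣.
  #,,.,♣ 
         

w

#########
         
  ♣.,,.  
  ,###,♣♣
  ♣~@,.♣♣
  ♣,.♣♣#.
  ,,♣♣#,.
  ,,#,♣♣.
  #,,.,♣ 

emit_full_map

♣.,,.  
,###,♣♣
♣~@,.♣♣
♣,.♣♣#.
,,♣♣#,.
,,#,♣♣.
#,,.,♣ 


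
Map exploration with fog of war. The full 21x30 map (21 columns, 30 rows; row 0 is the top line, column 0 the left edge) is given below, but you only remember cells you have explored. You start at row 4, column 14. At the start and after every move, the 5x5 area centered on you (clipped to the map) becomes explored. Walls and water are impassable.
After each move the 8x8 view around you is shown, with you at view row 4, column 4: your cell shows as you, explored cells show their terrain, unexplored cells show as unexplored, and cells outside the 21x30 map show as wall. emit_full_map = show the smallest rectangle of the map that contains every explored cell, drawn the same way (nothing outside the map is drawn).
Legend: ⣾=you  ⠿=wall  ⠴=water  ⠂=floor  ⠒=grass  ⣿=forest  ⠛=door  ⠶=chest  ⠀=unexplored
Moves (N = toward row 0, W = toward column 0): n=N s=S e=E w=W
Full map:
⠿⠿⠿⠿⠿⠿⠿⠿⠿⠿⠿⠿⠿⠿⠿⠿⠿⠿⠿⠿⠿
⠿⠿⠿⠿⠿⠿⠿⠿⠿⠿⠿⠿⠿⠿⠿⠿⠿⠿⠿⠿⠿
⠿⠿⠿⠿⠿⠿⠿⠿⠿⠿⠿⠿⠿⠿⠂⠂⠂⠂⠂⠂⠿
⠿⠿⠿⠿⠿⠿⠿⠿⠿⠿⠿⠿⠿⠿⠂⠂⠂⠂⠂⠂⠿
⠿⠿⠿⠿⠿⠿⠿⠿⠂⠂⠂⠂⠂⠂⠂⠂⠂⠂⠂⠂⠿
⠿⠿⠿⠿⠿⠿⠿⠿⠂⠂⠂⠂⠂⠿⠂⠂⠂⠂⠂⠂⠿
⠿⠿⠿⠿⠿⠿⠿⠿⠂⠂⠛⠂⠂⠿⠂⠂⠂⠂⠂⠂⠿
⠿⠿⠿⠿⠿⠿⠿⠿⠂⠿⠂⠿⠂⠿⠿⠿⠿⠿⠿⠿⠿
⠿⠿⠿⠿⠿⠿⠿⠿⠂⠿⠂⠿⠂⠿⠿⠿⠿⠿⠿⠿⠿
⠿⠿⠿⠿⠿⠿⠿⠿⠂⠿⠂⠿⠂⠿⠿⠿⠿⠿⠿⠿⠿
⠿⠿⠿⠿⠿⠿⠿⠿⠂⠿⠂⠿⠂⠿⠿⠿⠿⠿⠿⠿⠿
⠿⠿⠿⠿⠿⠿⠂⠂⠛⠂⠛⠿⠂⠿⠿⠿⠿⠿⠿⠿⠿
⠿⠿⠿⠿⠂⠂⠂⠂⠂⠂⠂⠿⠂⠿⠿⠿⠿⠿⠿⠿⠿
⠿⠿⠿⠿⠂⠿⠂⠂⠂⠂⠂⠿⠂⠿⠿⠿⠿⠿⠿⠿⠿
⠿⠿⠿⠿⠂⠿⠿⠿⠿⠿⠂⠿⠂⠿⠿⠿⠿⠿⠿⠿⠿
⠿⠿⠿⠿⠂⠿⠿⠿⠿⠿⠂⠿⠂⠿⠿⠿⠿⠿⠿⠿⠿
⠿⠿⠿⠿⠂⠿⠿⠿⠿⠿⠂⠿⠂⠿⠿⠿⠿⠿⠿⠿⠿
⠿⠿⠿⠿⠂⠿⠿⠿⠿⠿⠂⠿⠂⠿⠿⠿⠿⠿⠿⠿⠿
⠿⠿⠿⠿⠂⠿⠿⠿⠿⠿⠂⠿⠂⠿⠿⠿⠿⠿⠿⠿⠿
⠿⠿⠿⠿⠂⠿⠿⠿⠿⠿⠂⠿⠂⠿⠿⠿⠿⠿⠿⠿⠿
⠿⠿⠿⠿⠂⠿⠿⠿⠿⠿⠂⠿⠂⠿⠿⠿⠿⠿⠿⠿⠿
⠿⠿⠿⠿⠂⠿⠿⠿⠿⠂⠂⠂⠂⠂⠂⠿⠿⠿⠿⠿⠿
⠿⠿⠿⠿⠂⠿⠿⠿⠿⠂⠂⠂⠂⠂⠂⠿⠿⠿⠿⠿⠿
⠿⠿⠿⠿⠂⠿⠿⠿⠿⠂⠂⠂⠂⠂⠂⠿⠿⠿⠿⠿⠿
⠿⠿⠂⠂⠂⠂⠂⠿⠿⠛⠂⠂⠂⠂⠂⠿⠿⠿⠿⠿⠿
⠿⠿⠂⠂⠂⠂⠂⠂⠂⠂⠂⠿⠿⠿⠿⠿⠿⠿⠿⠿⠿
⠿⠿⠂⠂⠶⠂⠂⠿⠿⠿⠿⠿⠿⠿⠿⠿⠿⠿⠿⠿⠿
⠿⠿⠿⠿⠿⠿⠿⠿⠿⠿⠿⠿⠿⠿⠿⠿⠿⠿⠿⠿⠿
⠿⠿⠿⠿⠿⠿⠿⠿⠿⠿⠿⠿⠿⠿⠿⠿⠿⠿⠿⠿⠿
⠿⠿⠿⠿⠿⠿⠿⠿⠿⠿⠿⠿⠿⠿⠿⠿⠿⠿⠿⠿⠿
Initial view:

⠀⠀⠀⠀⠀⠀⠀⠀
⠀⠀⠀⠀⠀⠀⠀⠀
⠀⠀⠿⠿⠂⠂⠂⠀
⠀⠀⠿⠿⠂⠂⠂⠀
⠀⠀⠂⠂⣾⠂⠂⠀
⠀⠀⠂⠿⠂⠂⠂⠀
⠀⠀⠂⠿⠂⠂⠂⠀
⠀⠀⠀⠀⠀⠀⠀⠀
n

⠿⠿⠿⠿⠿⠿⠿⠿
⠀⠀⠀⠀⠀⠀⠀⠀
⠀⠀⠿⠿⠿⠿⠿⠀
⠀⠀⠿⠿⠂⠂⠂⠀
⠀⠀⠿⠿⣾⠂⠂⠀
⠀⠀⠂⠂⠂⠂⠂⠀
⠀⠀⠂⠿⠂⠂⠂⠀
⠀⠀⠂⠿⠂⠂⠂⠀

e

⠿⠿⠿⠿⠿⠿⠿⠿
⠀⠀⠀⠀⠀⠀⠀⠀
⠀⠿⠿⠿⠿⠿⠿⠀
⠀⠿⠿⠂⠂⠂⠂⠀
⠀⠿⠿⠂⣾⠂⠂⠀
⠀⠂⠂⠂⠂⠂⠂⠀
⠀⠂⠿⠂⠂⠂⠂⠀
⠀⠂⠿⠂⠂⠂⠀⠀

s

⠀⠀⠀⠀⠀⠀⠀⠀
⠀⠿⠿⠿⠿⠿⠿⠀
⠀⠿⠿⠂⠂⠂⠂⠀
⠀⠿⠿⠂⠂⠂⠂⠀
⠀⠂⠂⠂⣾⠂⠂⠀
⠀⠂⠿⠂⠂⠂⠂⠀
⠀⠂⠿⠂⠂⠂⠂⠀
⠀⠀⠀⠀⠀⠀⠀⠀

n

⠿⠿⠿⠿⠿⠿⠿⠿
⠀⠀⠀⠀⠀⠀⠀⠀
⠀⠿⠿⠿⠿⠿⠿⠀
⠀⠿⠿⠂⠂⠂⠂⠀
⠀⠿⠿⠂⣾⠂⠂⠀
⠀⠂⠂⠂⠂⠂⠂⠀
⠀⠂⠿⠂⠂⠂⠂⠀
⠀⠂⠿⠂⠂⠂⠂⠀

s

⠀⠀⠀⠀⠀⠀⠀⠀
⠀⠿⠿⠿⠿⠿⠿⠀
⠀⠿⠿⠂⠂⠂⠂⠀
⠀⠿⠿⠂⠂⠂⠂⠀
⠀⠂⠂⠂⣾⠂⠂⠀
⠀⠂⠿⠂⠂⠂⠂⠀
⠀⠂⠿⠂⠂⠂⠂⠀
⠀⠀⠀⠀⠀⠀⠀⠀

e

⠀⠀⠀⠀⠀⠀⠀⠀
⠿⠿⠿⠿⠿⠿⠀⠀
⠿⠿⠂⠂⠂⠂⠂⠀
⠿⠿⠂⠂⠂⠂⠂⠀
⠂⠂⠂⠂⣾⠂⠂⠀
⠂⠿⠂⠂⠂⠂⠂⠀
⠂⠿⠂⠂⠂⠂⠂⠀
⠀⠀⠀⠀⠀⠀⠀⠀

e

⠀⠀⠀⠀⠀⠀⠀⠀
⠿⠿⠿⠿⠿⠀⠀⠀
⠿⠂⠂⠂⠂⠂⠂⠀
⠿⠂⠂⠂⠂⠂⠂⠀
⠂⠂⠂⠂⣾⠂⠂⠀
⠿⠂⠂⠂⠂⠂⠂⠀
⠿⠂⠂⠂⠂⠂⠂⠀
⠀⠀⠀⠀⠀⠀⠀⠀

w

⠀⠀⠀⠀⠀⠀⠀⠀
⠿⠿⠿⠿⠿⠿⠀⠀
⠿⠿⠂⠂⠂⠂⠂⠂
⠿⠿⠂⠂⠂⠂⠂⠂
⠂⠂⠂⠂⣾⠂⠂⠂
⠂⠿⠂⠂⠂⠂⠂⠂
⠂⠿⠂⠂⠂⠂⠂⠂
⠀⠀⠀⠀⠀⠀⠀⠀

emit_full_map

⠿⠿⠿⠿⠿⠿⠀⠀
⠿⠿⠂⠂⠂⠂⠂⠂
⠿⠿⠂⠂⠂⠂⠂⠂
⠂⠂⠂⠂⣾⠂⠂⠂
⠂⠿⠂⠂⠂⠂⠂⠂
⠂⠿⠂⠂⠂⠂⠂⠂

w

⠀⠀⠀⠀⠀⠀⠀⠀
⠀⠿⠿⠿⠿⠿⠿⠀
⠀⠿⠿⠂⠂⠂⠂⠂
⠀⠿⠿⠂⠂⠂⠂⠂
⠀⠂⠂⠂⣾⠂⠂⠂
⠀⠂⠿⠂⠂⠂⠂⠂
⠀⠂⠿⠂⠂⠂⠂⠂
⠀⠀⠀⠀⠀⠀⠀⠀

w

⠀⠀⠀⠀⠀⠀⠀⠀
⠀⠀⠿⠿⠿⠿⠿⠿
⠀⠀⠿⠿⠂⠂⠂⠂
⠀⠀⠿⠿⠂⠂⠂⠂
⠀⠀⠂⠂⣾⠂⠂⠂
⠀⠀⠂⠿⠂⠂⠂⠂
⠀⠀⠂⠿⠂⠂⠂⠂
⠀⠀⠀⠀⠀⠀⠀⠀

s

⠀⠀⠿⠿⠿⠿⠿⠿
⠀⠀⠿⠿⠂⠂⠂⠂
⠀⠀⠿⠿⠂⠂⠂⠂
⠀⠀⠂⠂⠂⠂⠂⠂
⠀⠀⠂⠿⣾⠂⠂⠂
⠀⠀⠂⠿⠂⠂⠂⠂
⠀⠀⠂⠿⠿⠿⠿⠀
⠀⠀⠀⠀⠀⠀⠀⠀

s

⠀⠀⠿⠿⠂⠂⠂⠂
⠀⠀⠿⠿⠂⠂⠂⠂
⠀⠀⠂⠂⠂⠂⠂⠂
⠀⠀⠂⠿⠂⠂⠂⠂
⠀⠀⠂⠿⣾⠂⠂⠂
⠀⠀⠂⠿⠿⠿⠿⠀
⠀⠀⠂⠿⠿⠿⠿⠀
⠀⠀⠀⠀⠀⠀⠀⠀

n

⠀⠀⠿⠿⠿⠿⠿⠿
⠀⠀⠿⠿⠂⠂⠂⠂
⠀⠀⠿⠿⠂⠂⠂⠂
⠀⠀⠂⠂⠂⠂⠂⠂
⠀⠀⠂⠿⣾⠂⠂⠂
⠀⠀⠂⠿⠂⠂⠂⠂
⠀⠀⠂⠿⠿⠿⠿⠀
⠀⠀⠂⠿⠿⠿⠿⠀

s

⠀⠀⠿⠿⠂⠂⠂⠂
⠀⠀⠿⠿⠂⠂⠂⠂
⠀⠀⠂⠂⠂⠂⠂⠂
⠀⠀⠂⠿⠂⠂⠂⠂
⠀⠀⠂⠿⣾⠂⠂⠂
⠀⠀⠂⠿⠿⠿⠿⠀
⠀⠀⠂⠿⠿⠿⠿⠀
⠀⠀⠀⠀⠀⠀⠀⠀

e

⠀⠿⠿⠂⠂⠂⠂⠂
⠀⠿⠿⠂⠂⠂⠂⠂
⠀⠂⠂⠂⠂⠂⠂⠂
⠀⠂⠿⠂⠂⠂⠂⠂
⠀⠂⠿⠂⣾⠂⠂⠂
⠀⠂⠿⠿⠿⠿⠿⠀
⠀⠂⠿⠿⠿⠿⠿⠀
⠀⠀⠀⠀⠀⠀⠀⠀

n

⠀⠿⠿⠿⠿⠿⠿⠀
⠀⠿⠿⠂⠂⠂⠂⠂
⠀⠿⠿⠂⠂⠂⠂⠂
⠀⠂⠂⠂⠂⠂⠂⠂
⠀⠂⠿⠂⣾⠂⠂⠂
⠀⠂⠿⠂⠂⠂⠂⠂
⠀⠂⠿⠿⠿⠿⠿⠀
⠀⠂⠿⠿⠿⠿⠿⠀

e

⠿⠿⠿⠿⠿⠿⠀⠀
⠿⠿⠂⠂⠂⠂⠂⠂
⠿⠿⠂⠂⠂⠂⠂⠂
⠂⠂⠂⠂⠂⠂⠂⠂
⠂⠿⠂⠂⣾⠂⠂⠂
⠂⠿⠂⠂⠂⠂⠂⠂
⠂⠿⠿⠿⠿⠿⠿⠀
⠂⠿⠿⠿⠿⠿⠀⠀

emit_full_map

⠿⠿⠿⠿⠿⠿⠀⠀
⠿⠿⠂⠂⠂⠂⠂⠂
⠿⠿⠂⠂⠂⠂⠂⠂
⠂⠂⠂⠂⠂⠂⠂⠂
⠂⠿⠂⠂⣾⠂⠂⠂
⠂⠿⠂⠂⠂⠂⠂⠂
⠂⠿⠿⠿⠿⠿⠿⠀
⠂⠿⠿⠿⠿⠿⠀⠀

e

⠿⠿⠿⠿⠿⠀⠀⠀
⠿⠂⠂⠂⠂⠂⠂⠀
⠿⠂⠂⠂⠂⠂⠂⠀
⠂⠂⠂⠂⠂⠂⠂⠀
⠿⠂⠂⠂⣾⠂⠂⠀
⠿⠂⠂⠂⠂⠂⠂⠀
⠿⠿⠿⠿⠿⠿⠿⠀
⠿⠿⠿⠿⠿⠀⠀⠀

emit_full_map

⠿⠿⠿⠿⠿⠿⠀⠀
⠿⠿⠂⠂⠂⠂⠂⠂
⠿⠿⠂⠂⠂⠂⠂⠂
⠂⠂⠂⠂⠂⠂⠂⠂
⠂⠿⠂⠂⠂⣾⠂⠂
⠂⠿⠂⠂⠂⠂⠂⠂
⠂⠿⠿⠿⠿⠿⠿⠿
⠂⠿⠿⠿⠿⠿⠀⠀


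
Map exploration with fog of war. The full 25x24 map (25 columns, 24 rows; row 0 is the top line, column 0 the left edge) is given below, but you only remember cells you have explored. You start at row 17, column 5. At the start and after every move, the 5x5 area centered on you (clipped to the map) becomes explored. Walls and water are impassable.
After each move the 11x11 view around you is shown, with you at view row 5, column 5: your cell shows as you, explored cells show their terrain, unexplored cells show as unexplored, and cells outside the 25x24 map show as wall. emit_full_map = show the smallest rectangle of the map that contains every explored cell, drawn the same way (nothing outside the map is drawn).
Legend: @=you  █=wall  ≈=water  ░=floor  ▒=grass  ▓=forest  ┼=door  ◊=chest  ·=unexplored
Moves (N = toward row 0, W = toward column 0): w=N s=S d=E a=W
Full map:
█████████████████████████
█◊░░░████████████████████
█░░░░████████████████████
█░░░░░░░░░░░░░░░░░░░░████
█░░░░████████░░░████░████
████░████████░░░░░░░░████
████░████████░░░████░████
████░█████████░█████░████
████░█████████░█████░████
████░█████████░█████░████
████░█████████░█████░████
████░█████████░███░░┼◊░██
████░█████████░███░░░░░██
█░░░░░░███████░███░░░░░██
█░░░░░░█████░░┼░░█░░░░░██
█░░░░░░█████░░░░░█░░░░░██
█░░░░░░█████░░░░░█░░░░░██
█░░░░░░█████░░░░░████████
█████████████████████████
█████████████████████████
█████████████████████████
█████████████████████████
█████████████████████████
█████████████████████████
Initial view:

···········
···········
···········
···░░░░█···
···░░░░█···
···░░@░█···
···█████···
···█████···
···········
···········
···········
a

█··········
█··········
█··········
█··░░░░░█··
█··░░░░░█··
█··░░@░░█··
█··██████··
█··██████··
█··········
█··········
█··········

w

█··········
█··········
█··········
█··░░░░░···
█··░░░░░█··
█··░░@░░█··
█··░░░░░█··
█··██████··
█··██████··
█··········
█··········

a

██·········
██·········
██·········
██·░░░░░░··
██·░░░░░░█·
██·░░@░░░█·
██·░░░░░░█·
██·███████·
██··██████·
██·········
██·········

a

███········
███········
███········
████░░░░░░·
████░░░░░░█
████░@░░░░█
████░░░░░░█
███████████
███··██████
███········
███········

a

████·······
████·······
████·······
█████░░░░░░
█████░░░░░░
█████@░░░░░
█████░░░░░░
███████████
████··█████
████·······
████·······

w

████·······
████·······
████·······
█████░░░···
█████░░░░░░
█████@░░░░░
█████░░░░░░
█████░░░░░░
███████████
████··█████
████·······

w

████·······
████·······
████·······
████████···
█████░░░···
█████@░░░░░
█████░░░░░░
█████░░░░░░
█████░░░░░░
███████████
████··█████

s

████·······
████·······
████████···
█████░░░···
█████░░░░░░
█████@░░░░░
█████░░░░░░
█████░░░░░░
███████████
████··█████
████·······

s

████·······
████████···
█████░░░···
█████░░░░░░
█████░░░░░░
█████@░░░░░
█████░░░░░░
███████████
████··█████
████·······
████·······

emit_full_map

████····
█░░░····
█░░░░░░·
█░░░░░░█
█@░░░░░█
█░░░░░░█
████████
··██████

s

████████···
█████░░░···
█████░░░░░░
█████░░░░░░
█████░░░░░░
█████@░░░░░
███████████
███████████
████·······
████·······
████·······

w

████·······
████████···
█████░░░···
█████░░░░░░
█████░░░░░░
█████@░░░░░
█████░░░░░░
███████████
███████████
████·······
████·······

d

███········
███████····
████░░░····
████░░░░░░·
████░░░░░░█
████░@░░░░█
████░░░░░░█
███████████
███████████
███········
███········

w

███········
███········
███████····
████░░░░···
████░░░░░░·
████░@░░░░█
████░░░░░░█
████░░░░░░█
███████████
███████████
███········

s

███········
███████····
████░░░░···
████░░░░░░·
████░░░░░░█
████░@░░░░█
████░░░░░░█
███████████
███████████
███········
███········

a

████·······
████████···
█████░░░░··
█████░░░░░░
█████░░░░░░
█████@░░░░░
█████░░░░░░
███████████
███████████
████·······
████·······

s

████████···
█████░░░░··
█████░░░░░░
█████░░░░░░
█████░░░░░░
█████@░░░░░
███████████
███████████
████·······
████·······
████·······

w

████·······
████████···
█████░░░░··
█████░░░░░░
█████░░░░░░
█████@░░░░░
█████░░░░░░
███████████
███████████
████·······
████·······

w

████·······
████·······
████████···
█████░░░░··
█████░░░░░░
█████@░░░░░
█████░░░░░░
█████░░░░░░
███████████
███████████
████·······

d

███········
███········
███████····
████░░░░···
████░░░░░░·
████░@░░░░█
████░░░░░░█
████░░░░░░█
███████████
███████████
███········

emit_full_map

████····
█░░░░···
█░░░░░░·
█░@░░░░█
█░░░░░░█
█░░░░░░█
████████
████████

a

████·······
████·······
████████···
█████░░░░··
█████░░░░░░
█████@░░░░░
█████░░░░░░
█████░░░░░░
███████████
███████████
████·······


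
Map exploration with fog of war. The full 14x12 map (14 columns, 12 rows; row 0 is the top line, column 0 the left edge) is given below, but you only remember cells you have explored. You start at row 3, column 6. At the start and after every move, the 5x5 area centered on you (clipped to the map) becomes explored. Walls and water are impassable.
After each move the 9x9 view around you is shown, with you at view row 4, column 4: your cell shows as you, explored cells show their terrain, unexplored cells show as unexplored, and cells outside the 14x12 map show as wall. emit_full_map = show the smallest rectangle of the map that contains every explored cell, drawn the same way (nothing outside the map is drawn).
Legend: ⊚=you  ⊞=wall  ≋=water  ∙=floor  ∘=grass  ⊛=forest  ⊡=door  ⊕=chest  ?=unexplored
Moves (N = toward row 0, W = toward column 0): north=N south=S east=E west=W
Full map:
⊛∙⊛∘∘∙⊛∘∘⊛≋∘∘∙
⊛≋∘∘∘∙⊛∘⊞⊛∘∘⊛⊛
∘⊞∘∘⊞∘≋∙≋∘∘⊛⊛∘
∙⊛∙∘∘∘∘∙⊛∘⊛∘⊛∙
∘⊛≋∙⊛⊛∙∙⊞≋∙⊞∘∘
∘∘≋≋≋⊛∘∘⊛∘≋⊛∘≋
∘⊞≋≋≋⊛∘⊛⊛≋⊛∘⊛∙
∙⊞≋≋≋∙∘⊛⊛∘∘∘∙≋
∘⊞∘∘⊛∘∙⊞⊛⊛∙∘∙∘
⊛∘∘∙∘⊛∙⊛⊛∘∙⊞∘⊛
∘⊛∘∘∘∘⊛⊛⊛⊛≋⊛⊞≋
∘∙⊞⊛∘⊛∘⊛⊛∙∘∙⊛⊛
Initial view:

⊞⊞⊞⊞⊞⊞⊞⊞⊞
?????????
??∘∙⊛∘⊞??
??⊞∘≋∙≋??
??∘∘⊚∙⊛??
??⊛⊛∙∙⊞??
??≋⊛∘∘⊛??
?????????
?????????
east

⊞⊞⊞⊞⊞⊞⊞⊞⊞
?????????
?∘∙⊛∘⊞⊛??
?⊞∘≋∙≋∘??
?∘∘∘⊚⊛∘??
?⊛⊛∙∙⊞≋??
?≋⊛∘∘⊛∘??
?????????
?????????

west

⊞⊞⊞⊞⊞⊞⊞⊞⊞
?????????
??∘∙⊛∘⊞⊛?
??⊞∘≋∙≋∘?
??∘∘⊚∙⊛∘?
??⊛⊛∙∙⊞≋?
??≋⊛∘∘⊛∘?
?????????
?????????

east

⊞⊞⊞⊞⊞⊞⊞⊞⊞
?????????
?∘∙⊛∘⊞⊛??
?⊞∘≋∙≋∘??
?∘∘∘⊚⊛∘??
?⊛⊛∙∙⊞≋??
?≋⊛∘∘⊛∘??
?????????
?????????

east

⊞⊞⊞⊞⊞⊞⊞⊞⊞
?????????
∘∙⊛∘⊞⊛∘??
⊞∘≋∙≋∘∘??
∘∘∘∙⊚∘⊛??
⊛⊛∙∙⊞≋∙??
≋⊛∘∘⊛∘≋??
?????????
?????????

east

⊞⊞⊞⊞⊞⊞⊞⊞⊞
?????????
∙⊛∘⊞⊛∘∘??
∘≋∙≋∘∘⊛??
∘∘∙⊛⊚⊛∘??
⊛∙∙⊞≋∙⊞??
⊛∘∘⊛∘≋⊛??
?????????
?????????

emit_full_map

∘∙⊛∘⊞⊛∘∘
⊞∘≋∙≋∘∘⊛
∘∘∘∙⊛⊚⊛∘
⊛⊛∙∙⊞≋∙⊞
≋⊛∘∘⊛∘≋⊛

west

⊞⊞⊞⊞⊞⊞⊞⊞⊞
?????????
∘∙⊛∘⊞⊛∘∘?
⊞∘≋∙≋∘∘⊛?
∘∘∘∙⊚∘⊛∘?
⊛⊛∙∙⊞≋∙⊞?
≋⊛∘∘⊛∘≋⊛?
?????????
?????????

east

⊞⊞⊞⊞⊞⊞⊞⊞⊞
?????????
∙⊛∘⊞⊛∘∘??
∘≋∙≋∘∘⊛??
∘∘∙⊛⊚⊛∘??
⊛∙∙⊞≋∙⊞??
⊛∘∘⊛∘≋⊛??
?????????
?????????

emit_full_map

∘∙⊛∘⊞⊛∘∘
⊞∘≋∙≋∘∘⊛
∘∘∘∙⊛⊚⊛∘
⊛⊛∙∙⊞≋∙⊞
≋⊛∘∘⊛∘≋⊛
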